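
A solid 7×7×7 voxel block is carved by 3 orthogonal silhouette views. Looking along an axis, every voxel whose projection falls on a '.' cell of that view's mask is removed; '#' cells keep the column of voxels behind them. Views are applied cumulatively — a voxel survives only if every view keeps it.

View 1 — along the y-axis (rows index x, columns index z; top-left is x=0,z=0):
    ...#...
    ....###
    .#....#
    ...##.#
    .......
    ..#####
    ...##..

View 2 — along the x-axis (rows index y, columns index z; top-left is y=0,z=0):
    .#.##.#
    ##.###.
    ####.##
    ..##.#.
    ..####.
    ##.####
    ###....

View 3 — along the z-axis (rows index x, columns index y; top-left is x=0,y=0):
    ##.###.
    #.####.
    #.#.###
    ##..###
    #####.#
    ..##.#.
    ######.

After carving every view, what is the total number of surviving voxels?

initial block: 7^3 = 343
[1] y-view keeps 16 columns → grid now 112
[2] x-view keeps 31 columns → grid now 71
[3] z-view keeps 35 columns → grid now 53

remaining voxels: 53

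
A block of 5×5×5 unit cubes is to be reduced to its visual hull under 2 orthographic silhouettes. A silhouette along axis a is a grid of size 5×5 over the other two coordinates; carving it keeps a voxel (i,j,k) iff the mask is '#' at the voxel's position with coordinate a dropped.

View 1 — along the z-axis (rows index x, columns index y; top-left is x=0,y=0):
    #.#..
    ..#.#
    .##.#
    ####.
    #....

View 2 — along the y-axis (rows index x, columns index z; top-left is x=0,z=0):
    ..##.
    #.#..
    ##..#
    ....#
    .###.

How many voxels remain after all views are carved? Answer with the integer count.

full grid |V| = 125
  1. axis=2 (XY plane), |mask|=12  ⇒  voxels=60
  2. axis=1 (XZ plane), |mask|=11  ⇒  voxels=24

remaining voxels: 24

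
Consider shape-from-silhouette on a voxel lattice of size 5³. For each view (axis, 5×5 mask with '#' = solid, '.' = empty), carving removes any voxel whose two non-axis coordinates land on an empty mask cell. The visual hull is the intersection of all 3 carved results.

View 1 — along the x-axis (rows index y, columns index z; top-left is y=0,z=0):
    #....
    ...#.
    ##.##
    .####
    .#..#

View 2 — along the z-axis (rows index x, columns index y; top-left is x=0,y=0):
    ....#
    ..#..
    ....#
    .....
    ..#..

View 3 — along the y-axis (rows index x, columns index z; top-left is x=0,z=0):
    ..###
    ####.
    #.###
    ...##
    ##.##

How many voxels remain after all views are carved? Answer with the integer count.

start: 5×5×5 = 125 voxels
carve view 1 (along x, YZ-mask fill 12/25): 60 voxels remain
carve view 2 (along z, XY-mask fill 4/25): 12 voxels remain
carve view 3 (along y, XZ-mask fill 17/25): 9 voxels remain

voxel count = 9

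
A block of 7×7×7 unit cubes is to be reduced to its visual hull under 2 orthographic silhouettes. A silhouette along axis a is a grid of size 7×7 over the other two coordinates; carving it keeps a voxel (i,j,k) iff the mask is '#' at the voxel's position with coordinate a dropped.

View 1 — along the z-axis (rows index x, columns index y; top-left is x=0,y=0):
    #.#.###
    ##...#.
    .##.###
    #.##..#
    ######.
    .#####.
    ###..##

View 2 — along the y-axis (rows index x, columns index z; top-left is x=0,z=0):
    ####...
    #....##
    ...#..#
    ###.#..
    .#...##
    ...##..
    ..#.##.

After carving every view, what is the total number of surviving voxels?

start: 7×7×7 = 343 voxels
[1] z-view keeps 33 columns → grid now 231
[2] y-view keeps 21 columns → grid now 98

|visual hull| = 98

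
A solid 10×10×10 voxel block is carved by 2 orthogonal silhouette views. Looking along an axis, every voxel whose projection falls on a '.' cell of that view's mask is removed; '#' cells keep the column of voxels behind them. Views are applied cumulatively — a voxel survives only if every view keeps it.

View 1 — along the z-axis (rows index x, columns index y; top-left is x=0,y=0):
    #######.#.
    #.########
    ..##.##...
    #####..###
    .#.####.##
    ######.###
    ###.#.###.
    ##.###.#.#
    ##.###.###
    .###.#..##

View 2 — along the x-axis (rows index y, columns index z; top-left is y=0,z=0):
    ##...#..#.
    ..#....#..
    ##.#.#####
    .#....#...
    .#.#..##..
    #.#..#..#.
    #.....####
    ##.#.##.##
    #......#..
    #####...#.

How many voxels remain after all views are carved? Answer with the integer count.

before carving: 1000 voxels (10×10×10)
  1. axis=2 (XY plane), |mask|=73  ⇒  voxels=730
  2. axis=0 (YZ plane), |mask|=44  ⇒  voxels=307

|visual hull| = 307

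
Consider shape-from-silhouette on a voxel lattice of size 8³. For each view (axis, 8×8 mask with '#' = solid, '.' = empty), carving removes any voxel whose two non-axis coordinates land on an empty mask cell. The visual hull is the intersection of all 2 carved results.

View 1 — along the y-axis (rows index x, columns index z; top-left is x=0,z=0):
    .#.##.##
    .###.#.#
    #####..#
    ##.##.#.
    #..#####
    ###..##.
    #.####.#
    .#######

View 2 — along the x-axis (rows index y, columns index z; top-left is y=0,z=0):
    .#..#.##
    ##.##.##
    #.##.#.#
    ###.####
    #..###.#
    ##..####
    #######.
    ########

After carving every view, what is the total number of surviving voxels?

before carving: 512 voxels (8×8×8)
step 1: project along y, AND mask (45/64) → |grid| = 360
step 2: project along x, AND mask (48/64) → |grid| = 270

voxel count = 270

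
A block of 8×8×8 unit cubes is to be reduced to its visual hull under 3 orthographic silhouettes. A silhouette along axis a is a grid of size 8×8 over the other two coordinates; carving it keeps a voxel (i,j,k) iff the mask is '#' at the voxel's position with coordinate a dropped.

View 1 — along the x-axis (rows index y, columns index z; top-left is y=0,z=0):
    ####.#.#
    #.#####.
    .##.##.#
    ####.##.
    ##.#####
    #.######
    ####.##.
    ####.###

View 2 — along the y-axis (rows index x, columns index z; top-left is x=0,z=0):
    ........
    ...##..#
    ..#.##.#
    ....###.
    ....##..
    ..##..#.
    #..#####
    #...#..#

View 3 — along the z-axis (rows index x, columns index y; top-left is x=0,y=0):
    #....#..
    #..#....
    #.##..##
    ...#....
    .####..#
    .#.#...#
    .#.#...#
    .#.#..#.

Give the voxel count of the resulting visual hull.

before carving: 512 voxels (8×8×8)
carve view 1 (along x, YZ-mask fill 50/64): 400 voxels remain
carve view 2 (along y, XZ-mask fill 24/64): 143 voxels remain
carve view 3 (along z, XY-mask fill 24/64): 54 voxels remain

voxel count = 54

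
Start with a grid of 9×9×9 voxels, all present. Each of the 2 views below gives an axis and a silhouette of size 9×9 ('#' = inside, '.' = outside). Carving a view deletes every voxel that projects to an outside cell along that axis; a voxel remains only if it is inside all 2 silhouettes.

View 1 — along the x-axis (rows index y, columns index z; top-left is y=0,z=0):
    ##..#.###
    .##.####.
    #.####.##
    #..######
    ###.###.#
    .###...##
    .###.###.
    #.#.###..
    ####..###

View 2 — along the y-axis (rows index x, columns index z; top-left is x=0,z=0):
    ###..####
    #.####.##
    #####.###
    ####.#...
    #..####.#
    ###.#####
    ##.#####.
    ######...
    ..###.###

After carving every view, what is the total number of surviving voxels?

remaining voxels: 372

initial block: 9^3 = 729
carve view 1 (along x, YZ-mask fill 56/81): 504 voxels remain
carve view 2 (along y, XZ-mask fill 60/81): 372 voxels remain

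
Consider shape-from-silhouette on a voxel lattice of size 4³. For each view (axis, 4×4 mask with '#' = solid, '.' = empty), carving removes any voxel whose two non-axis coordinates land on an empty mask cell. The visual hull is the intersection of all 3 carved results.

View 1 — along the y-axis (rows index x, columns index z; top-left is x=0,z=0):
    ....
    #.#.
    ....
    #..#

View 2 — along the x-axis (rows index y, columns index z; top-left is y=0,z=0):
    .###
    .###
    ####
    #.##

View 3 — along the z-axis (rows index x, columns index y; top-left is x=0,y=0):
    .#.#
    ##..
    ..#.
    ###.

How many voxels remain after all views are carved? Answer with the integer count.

remaining voxels: 6

before carving: 64 voxels (4×4×4)
[1] y-view keeps 4 columns → grid now 16
[2] x-view keeps 13 columns → grid now 12
[3] z-view keeps 8 columns → grid now 6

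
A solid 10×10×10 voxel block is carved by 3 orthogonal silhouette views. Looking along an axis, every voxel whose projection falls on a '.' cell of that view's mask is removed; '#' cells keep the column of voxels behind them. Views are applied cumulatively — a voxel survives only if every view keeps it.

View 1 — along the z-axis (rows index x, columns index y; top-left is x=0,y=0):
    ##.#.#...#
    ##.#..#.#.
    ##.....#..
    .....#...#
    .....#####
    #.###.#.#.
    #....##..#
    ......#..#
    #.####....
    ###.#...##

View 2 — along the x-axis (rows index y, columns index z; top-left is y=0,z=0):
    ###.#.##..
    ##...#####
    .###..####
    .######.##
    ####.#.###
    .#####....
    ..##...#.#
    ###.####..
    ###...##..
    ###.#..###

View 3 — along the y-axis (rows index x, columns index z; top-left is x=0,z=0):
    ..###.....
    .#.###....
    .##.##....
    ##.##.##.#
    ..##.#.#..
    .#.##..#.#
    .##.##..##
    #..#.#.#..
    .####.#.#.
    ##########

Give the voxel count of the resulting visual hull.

remaining voxels: 151

full grid |V| = 1000
step 1: project along z, AND mask (43/100) → |grid| = 430
step 2: project along x, AND mask (64/100) → |grid| = 268
step 3: project along y, AND mask (53/100) → |grid| = 151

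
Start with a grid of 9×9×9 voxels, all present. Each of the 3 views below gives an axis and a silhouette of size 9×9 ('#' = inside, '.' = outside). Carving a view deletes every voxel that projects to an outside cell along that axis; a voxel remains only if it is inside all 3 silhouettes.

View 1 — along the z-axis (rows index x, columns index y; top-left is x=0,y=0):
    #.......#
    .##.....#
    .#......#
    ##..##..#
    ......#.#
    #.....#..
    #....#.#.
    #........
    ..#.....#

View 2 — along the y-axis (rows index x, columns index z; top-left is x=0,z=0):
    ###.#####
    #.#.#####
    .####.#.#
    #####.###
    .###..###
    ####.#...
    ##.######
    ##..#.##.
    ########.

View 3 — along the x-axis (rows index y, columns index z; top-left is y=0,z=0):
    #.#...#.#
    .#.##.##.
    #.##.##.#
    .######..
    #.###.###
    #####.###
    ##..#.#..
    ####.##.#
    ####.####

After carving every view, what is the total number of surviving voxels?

initial block: 9^3 = 729
[1] z-view keeps 22 columns → grid now 198
[2] y-view keeps 61 columns → grid now 156
[3] x-view keeps 55 columns → grid now 107

107 voxels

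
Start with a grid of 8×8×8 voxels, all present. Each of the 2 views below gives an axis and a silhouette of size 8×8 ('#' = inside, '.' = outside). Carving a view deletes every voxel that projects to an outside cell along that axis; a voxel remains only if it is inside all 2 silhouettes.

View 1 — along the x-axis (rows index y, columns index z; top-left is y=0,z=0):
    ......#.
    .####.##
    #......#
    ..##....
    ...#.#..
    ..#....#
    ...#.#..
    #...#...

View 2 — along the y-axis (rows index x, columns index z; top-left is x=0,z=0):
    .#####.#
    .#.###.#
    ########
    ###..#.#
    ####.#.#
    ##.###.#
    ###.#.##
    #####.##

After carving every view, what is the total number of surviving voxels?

full grid |V| = 512
V1 x: intersect with YZ mask (19 set) -- 152 left
V2 y: intersect with XZ mask (49 set) -- 116 left

voxel count = 116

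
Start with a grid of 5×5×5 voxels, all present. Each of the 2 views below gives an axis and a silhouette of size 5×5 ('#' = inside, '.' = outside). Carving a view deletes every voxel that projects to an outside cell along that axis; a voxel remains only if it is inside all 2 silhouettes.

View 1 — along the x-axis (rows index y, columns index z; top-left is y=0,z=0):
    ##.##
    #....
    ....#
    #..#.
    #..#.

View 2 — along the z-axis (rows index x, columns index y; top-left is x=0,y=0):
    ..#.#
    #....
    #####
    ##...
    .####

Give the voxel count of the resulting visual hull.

28 voxels

initial block: 5^3 = 125
after view 1 [x-axis, 10 of 25 cells solid] → remaining = 50
after view 2 [z-axis, 14 of 25 cells solid] → remaining = 28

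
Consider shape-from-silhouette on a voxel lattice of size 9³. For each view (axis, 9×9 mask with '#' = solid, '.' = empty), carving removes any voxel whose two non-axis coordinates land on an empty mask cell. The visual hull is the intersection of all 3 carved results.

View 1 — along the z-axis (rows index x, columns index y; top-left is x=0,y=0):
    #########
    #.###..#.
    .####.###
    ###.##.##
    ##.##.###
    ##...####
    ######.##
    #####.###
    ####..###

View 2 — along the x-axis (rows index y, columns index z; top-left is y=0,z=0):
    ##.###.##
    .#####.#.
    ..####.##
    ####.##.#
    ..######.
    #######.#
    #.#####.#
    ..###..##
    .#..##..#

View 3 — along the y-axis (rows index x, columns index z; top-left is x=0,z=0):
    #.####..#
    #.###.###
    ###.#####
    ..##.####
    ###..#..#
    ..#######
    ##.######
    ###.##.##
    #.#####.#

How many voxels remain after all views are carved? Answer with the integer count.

full grid |V| = 729
  1. axis=2 (XY plane), |mask|=64  ⇒  voxels=576
  2. axis=0 (YZ plane), |mask|=56  ⇒  voxels=388
  3. axis=1 (XZ plane), |mask|=61  ⇒  voxels=299

|visual hull| = 299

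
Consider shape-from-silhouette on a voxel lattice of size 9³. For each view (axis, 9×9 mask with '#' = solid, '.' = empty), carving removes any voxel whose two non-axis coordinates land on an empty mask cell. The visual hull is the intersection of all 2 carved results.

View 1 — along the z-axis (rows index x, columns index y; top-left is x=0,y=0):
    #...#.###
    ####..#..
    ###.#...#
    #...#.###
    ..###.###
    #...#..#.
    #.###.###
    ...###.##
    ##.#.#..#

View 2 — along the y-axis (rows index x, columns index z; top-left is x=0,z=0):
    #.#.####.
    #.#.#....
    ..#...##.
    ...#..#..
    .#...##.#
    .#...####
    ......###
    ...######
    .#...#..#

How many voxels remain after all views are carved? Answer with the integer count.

voxel count = 175

full grid |V| = 729
after view 1 [z-axis, 46 of 81 cells solid] → remaining = 414
after view 2 [y-axis, 35 of 81 cells solid] → remaining = 175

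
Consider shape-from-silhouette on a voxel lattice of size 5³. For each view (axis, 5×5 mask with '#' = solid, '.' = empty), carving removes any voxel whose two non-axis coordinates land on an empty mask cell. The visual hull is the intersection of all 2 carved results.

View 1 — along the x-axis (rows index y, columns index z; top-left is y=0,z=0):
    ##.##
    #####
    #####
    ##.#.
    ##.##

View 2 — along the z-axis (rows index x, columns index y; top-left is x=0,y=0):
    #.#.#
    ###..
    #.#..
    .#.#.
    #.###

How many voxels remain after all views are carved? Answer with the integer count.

before carving: 125 voxels (5×5×5)
after view 1 [x-axis, 21 of 25 cells solid] → remaining = 105
after view 2 [z-axis, 14 of 25 cells solid] → remaining = 60

|visual hull| = 60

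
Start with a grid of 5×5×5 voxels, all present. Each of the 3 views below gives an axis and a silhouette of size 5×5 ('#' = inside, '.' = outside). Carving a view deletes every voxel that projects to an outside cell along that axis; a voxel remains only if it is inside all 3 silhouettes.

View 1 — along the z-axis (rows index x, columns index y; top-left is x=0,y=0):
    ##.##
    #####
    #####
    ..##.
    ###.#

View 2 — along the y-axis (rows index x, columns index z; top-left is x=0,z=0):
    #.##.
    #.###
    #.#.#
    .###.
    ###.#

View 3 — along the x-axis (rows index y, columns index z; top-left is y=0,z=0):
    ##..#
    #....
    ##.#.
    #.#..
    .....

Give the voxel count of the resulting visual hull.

start: 5×5×5 = 125 voxels
[1] z-view keeps 20 columns → grid now 100
[2] y-view keeps 17 columns → grid now 69
[3] x-view keeps 9 columns → grid now 26

voxel count = 26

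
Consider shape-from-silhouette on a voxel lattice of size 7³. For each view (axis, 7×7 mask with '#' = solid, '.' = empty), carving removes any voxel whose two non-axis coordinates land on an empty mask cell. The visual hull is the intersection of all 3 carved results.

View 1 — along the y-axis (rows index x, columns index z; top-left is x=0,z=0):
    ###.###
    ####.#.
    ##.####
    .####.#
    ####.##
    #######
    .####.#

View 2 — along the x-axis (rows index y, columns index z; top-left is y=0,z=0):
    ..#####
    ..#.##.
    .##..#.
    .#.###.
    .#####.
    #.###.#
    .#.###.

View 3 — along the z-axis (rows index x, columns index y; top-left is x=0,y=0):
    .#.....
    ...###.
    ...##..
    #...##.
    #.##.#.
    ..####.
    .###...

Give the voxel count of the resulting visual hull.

voxel count = 71

before carving: 343 voxels (7×7×7)
  1. axis=1 (XZ plane), |mask|=40  ⇒  voxels=280
  2. axis=0 (YZ plane), |mask|=29  ⇒  voxels=165
  3. axis=2 (XY plane), |mask|=20  ⇒  voxels=71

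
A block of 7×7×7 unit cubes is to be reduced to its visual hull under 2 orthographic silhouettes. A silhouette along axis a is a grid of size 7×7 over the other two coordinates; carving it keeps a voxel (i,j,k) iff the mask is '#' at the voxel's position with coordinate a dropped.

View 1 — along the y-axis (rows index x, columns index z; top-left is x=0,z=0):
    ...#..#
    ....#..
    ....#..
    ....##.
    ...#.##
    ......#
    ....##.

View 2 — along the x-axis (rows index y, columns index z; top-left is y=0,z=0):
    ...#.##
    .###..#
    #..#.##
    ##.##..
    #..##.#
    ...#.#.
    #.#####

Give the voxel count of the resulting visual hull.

voxel count = 53

before carving: 343 voxels (7×7×7)
step 1: project along y, AND mask (12/49) → |grid| = 84
step 2: project along x, AND mask (27/49) → |grid| = 53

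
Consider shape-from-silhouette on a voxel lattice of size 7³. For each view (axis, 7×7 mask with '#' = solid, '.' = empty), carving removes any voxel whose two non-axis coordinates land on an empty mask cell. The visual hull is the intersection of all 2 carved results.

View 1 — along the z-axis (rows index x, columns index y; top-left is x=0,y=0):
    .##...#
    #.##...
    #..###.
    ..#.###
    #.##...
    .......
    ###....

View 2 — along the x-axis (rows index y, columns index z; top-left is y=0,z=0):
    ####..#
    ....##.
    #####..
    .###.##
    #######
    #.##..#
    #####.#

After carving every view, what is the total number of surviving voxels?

start: 7×7×7 = 343 voxels
after view 1 [z-axis, 20 of 49 cells solid] → remaining = 140
after view 2 [x-axis, 34 of 49 cells solid] → remaining = 98

voxel count = 98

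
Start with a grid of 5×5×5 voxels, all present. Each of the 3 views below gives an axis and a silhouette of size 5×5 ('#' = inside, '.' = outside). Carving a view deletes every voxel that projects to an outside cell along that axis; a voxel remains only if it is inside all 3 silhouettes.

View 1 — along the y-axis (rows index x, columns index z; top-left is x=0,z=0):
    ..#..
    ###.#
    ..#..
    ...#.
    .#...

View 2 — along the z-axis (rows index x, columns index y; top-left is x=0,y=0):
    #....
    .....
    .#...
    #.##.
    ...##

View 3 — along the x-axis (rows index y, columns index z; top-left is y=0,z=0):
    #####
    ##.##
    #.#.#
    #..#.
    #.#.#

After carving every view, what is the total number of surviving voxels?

3 voxels

start: 5×5×5 = 125 voxels
[1] y-view keeps 8 columns → grid now 40
[2] z-view keeps 7 columns → grid now 7
[3] x-view keeps 17 columns → grid now 3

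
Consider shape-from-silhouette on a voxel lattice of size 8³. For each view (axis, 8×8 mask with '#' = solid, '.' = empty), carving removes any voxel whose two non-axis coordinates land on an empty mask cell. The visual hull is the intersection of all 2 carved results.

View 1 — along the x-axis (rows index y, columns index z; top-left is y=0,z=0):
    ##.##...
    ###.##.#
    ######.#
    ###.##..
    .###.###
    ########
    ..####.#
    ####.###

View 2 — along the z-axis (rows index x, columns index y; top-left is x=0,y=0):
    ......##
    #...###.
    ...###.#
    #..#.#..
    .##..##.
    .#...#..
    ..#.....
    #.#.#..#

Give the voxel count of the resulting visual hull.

remaining voxels: 149

start: 8×8×8 = 512 voxels
V1 x: intersect with YZ mask (48 set) -- 384 left
V2 z: intersect with XY mask (24 set) -- 149 left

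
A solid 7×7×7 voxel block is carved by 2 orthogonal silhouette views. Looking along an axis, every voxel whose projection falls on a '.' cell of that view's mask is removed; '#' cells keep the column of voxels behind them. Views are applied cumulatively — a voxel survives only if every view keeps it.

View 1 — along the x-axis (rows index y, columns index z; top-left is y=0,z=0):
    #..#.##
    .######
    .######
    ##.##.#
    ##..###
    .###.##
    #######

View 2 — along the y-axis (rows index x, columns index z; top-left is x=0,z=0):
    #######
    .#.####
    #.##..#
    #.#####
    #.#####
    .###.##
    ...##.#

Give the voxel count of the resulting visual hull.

initial block: 7^3 = 343
step 1: project along x, AND mask (38/49) → |grid| = 266
step 2: project along y, AND mask (36/49) → |grid| = 200

|visual hull| = 200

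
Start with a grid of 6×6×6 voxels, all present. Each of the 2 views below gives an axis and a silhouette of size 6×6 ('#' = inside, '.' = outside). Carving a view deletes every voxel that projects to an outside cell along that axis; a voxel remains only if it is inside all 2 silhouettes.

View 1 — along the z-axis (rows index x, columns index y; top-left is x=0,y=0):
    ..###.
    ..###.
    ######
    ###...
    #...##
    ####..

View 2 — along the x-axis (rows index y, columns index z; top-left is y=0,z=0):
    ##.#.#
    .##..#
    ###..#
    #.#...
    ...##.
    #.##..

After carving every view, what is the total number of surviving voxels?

full grid |V| = 216
step 1: project along z, AND mask (22/36) → |grid| = 132
step 2: project along x, AND mask (18/36) → |grid| = 67

remaining voxels: 67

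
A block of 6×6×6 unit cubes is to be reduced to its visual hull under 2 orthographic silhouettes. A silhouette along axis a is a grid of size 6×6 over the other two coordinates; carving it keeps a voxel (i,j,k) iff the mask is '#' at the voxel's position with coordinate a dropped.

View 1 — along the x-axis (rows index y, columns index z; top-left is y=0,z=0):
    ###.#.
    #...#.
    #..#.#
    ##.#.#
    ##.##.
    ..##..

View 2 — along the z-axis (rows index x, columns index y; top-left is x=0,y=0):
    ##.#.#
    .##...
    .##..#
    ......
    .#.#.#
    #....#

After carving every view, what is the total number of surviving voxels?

remaining voxels: 38

full grid |V| = 216
after view 1 [x-axis, 19 of 36 cells solid] → remaining = 114
after view 2 [z-axis, 14 of 36 cells solid] → remaining = 38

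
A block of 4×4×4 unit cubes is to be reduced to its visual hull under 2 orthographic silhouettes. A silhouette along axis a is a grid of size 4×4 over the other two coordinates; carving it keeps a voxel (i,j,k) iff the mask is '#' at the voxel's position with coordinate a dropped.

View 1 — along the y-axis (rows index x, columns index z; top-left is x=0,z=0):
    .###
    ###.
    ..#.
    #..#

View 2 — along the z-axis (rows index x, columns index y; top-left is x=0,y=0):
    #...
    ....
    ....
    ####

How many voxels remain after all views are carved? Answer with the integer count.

initial block: 4^3 = 64
step 1: project along y, AND mask (9/16) → |grid| = 36
step 2: project along z, AND mask (5/16) → |grid| = 11

remaining voxels: 11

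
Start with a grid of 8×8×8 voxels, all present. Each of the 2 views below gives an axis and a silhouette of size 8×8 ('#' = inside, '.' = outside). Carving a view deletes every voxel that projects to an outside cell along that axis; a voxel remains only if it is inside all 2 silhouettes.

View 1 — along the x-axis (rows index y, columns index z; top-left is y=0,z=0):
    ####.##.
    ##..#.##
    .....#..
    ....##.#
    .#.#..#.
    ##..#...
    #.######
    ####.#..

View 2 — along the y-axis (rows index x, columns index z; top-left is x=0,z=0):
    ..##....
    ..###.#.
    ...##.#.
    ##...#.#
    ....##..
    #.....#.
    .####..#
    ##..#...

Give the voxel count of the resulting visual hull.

initial block: 8^3 = 512
  1. axis=0 (YZ plane), |mask|=33  ⇒  voxels=264
  2. axis=1 (XZ plane), |mask|=25  ⇒  voxels=103

|visual hull| = 103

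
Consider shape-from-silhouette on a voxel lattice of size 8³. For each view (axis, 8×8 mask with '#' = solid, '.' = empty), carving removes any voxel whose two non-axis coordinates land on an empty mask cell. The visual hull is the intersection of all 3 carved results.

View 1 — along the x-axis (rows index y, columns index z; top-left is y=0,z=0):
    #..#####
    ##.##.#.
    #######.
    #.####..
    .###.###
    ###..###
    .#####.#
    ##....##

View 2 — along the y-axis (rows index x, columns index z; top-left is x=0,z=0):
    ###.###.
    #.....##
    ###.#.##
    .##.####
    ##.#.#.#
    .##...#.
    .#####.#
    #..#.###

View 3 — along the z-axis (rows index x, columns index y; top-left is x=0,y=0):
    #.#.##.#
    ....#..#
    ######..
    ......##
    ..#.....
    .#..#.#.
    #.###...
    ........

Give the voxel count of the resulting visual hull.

full grid |V| = 512
  1. axis=0 (YZ plane), |mask|=45  ⇒  voxels=360
  2. axis=1 (XZ plane), |mask|=40  ⇒  voxels=225
  3. axis=2 (XY plane), |mask|=23  ⇒  voxels=89

|visual hull| = 89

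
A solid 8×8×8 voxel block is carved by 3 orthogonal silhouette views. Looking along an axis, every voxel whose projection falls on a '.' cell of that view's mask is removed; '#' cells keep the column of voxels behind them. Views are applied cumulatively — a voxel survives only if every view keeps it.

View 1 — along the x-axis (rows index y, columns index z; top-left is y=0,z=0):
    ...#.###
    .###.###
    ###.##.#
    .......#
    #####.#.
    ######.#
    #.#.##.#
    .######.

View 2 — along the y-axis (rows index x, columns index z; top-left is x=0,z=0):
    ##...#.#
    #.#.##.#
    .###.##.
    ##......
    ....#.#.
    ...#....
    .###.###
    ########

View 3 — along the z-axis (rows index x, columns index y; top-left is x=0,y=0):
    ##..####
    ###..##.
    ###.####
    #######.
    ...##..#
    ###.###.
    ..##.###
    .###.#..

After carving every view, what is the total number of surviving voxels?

before carving: 512 voxels (8×8×8)
carve view 1 (along x, YZ-mask fill 41/64): 328 voxels remain
carve view 2 (along y, XZ-mask fill 33/64): 170 voxels remain
carve view 3 (along z, XY-mask fill 43/64): 116 voxels remain

116 voxels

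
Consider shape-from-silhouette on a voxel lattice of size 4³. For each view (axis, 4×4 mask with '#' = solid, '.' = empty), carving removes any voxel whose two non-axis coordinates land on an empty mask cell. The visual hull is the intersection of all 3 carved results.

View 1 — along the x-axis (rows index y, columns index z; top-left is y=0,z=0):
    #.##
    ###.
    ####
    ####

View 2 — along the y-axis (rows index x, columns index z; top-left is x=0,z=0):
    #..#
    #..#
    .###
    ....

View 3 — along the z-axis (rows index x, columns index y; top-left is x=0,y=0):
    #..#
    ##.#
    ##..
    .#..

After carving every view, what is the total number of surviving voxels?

full grid |V| = 64
after view 1 [x-axis, 14 of 16 cells solid] → remaining = 56
after view 2 [y-axis, 7 of 16 cells solid] → remaining = 24
after view 3 [z-axis, 8 of 16 cells solid] → remaining = 13

|visual hull| = 13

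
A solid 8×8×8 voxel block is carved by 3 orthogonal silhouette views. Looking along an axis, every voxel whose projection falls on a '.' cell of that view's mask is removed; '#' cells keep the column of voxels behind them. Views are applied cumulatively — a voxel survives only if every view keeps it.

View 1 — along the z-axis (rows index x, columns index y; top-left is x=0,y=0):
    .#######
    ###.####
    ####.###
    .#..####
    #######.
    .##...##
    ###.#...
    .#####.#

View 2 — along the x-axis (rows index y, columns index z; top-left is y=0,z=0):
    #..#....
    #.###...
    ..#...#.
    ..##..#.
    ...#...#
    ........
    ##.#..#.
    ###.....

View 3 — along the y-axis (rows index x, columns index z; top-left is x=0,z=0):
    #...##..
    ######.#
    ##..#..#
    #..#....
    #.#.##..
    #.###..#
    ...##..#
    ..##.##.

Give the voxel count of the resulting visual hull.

remaining voxels: 62

before carving: 512 voxels (8×8×8)
step 1: project along z, AND mask (47/64) → |grid| = 376
step 2: project along x, AND mask (20/64) → |grid| = 120
step 3: project along y, AND mask (32/64) → |grid| = 62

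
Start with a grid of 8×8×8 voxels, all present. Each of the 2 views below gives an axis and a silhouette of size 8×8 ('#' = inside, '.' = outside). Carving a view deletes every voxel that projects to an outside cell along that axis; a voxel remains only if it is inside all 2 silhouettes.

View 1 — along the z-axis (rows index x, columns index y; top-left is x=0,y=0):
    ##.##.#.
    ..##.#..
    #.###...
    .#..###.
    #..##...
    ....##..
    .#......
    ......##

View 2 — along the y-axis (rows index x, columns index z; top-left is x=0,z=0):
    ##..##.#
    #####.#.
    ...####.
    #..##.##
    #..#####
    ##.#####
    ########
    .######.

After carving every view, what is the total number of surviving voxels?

initial block: 8^3 = 512
V1 z: intersect with XY mask (24 set) -- 192 left
V2 y: intersect with XZ mask (47 set) -- 131 left

|visual hull| = 131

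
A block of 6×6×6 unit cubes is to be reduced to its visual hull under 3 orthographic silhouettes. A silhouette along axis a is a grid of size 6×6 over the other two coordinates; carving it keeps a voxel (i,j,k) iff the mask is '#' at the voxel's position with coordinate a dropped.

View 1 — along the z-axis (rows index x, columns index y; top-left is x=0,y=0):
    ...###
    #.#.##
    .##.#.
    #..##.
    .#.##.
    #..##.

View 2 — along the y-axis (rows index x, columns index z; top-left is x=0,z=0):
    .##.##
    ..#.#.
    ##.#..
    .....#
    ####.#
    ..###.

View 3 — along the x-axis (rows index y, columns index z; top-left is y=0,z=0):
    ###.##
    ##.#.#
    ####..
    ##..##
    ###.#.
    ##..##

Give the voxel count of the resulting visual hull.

|visual hull| = 40

full grid |V| = 216
V1 z: intersect with XY mask (19 set) -- 114 left
V2 y: intersect with XZ mask (18 set) -- 56 left
V3 x: intersect with YZ mask (25 set) -- 40 left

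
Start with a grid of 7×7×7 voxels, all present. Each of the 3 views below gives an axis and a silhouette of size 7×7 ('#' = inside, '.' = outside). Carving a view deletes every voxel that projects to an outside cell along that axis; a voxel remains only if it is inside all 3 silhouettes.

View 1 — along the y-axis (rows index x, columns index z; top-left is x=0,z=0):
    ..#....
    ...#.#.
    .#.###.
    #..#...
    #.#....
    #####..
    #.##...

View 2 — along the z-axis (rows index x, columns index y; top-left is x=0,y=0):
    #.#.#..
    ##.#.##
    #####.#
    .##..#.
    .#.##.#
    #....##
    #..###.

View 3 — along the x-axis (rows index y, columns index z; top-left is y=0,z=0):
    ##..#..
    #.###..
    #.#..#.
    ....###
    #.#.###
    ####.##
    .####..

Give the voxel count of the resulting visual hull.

voxel count = 46

before carving: 343 voxels (7×7×7)
step 1: project along y, AND mask (19/49) → |grid| = 133
step 2: project along z, AND mask (28/49) → |grid| = 78
step 3: project along x, AND mask (28/49) → |grid| = 46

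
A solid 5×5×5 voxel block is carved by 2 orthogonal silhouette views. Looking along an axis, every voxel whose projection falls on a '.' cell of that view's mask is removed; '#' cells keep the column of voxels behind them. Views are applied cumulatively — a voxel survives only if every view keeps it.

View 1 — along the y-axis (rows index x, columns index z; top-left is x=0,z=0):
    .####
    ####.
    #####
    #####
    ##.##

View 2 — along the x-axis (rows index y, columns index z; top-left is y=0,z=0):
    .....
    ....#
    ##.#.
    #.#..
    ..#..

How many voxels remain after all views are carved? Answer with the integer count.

initial block: 5^3 = 125
[1] y-view keeps 22 columns → grid now 110
[2] x-view keeps 7 columns → grid now 30

voxel count = 30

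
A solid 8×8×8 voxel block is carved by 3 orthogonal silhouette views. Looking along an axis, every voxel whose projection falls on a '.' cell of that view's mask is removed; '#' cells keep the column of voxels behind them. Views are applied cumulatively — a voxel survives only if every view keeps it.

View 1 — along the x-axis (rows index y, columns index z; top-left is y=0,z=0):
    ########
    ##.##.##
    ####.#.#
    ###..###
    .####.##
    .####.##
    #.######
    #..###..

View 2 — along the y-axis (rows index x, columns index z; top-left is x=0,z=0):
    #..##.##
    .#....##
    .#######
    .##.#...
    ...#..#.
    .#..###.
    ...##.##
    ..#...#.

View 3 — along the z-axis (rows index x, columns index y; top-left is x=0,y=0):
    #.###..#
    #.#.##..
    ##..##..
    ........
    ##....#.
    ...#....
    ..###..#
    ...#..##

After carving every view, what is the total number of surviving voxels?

start: 8×8×8 = 512 voxels
V1 x: intersect with YZ mask (49 set) -- 392 left
V2 y: intersect with XZ mask (30 set) -- 186 left
V3 z: intersect with XY mask (24 set) -- 76 left

remaining voxels: 76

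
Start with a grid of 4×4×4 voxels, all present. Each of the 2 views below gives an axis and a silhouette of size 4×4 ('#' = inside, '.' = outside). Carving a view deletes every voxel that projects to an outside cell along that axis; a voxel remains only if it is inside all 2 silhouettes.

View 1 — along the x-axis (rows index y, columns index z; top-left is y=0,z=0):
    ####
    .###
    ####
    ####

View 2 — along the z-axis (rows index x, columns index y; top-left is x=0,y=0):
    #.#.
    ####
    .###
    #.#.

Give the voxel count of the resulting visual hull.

42 voxels

start: 4×4×4 = 64 voxels
V1 x: intersect with YZ mask (15 set) -- 60 left
V2 z: intersect with XY mask (11 set) -- 42 left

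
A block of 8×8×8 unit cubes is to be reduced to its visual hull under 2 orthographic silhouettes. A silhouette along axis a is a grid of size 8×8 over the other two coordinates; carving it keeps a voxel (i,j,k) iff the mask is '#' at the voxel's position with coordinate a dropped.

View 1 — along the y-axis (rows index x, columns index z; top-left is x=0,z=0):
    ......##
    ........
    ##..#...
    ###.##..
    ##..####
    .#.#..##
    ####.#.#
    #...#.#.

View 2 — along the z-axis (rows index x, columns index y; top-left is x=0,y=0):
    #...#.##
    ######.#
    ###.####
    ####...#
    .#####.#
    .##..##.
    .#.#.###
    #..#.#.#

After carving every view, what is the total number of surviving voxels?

start: 8×8×8 = 512 voxels
[1] y-view keeps 29 columns → grid now 232
[2] z-view keeps 42 columns → grid now 148

voxel count = 148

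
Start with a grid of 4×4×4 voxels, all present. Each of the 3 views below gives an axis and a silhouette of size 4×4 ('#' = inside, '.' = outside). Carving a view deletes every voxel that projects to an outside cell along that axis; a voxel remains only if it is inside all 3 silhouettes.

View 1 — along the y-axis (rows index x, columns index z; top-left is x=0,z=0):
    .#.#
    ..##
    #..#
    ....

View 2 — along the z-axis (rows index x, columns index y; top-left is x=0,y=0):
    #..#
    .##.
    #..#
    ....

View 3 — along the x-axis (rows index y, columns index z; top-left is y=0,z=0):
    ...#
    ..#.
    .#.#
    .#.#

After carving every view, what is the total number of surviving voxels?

start: 4×4×4 = 64 voxels
V1 y: intersect with XZ mask (6 set) -- 24 left
V2 z: intersect with XY mask (6 set) -- 12 left
V3 x: intersect with YZ mask (6 set) -- 7 left

voxel count = 7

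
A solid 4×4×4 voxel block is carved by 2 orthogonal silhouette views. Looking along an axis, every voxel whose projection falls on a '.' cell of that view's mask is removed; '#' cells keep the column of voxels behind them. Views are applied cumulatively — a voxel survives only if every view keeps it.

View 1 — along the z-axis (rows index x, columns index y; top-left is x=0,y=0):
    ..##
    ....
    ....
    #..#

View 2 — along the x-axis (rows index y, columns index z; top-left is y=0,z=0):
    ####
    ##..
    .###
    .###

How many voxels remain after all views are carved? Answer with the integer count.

|visual hull| = 13

before carving: 64 voxels (4×4×4)
carve view 1 (along z, XY-mask fill 4/16): 16 voxels remain
carve view 2 (along x, YZ-mask fill 12/16): 13 voxels remain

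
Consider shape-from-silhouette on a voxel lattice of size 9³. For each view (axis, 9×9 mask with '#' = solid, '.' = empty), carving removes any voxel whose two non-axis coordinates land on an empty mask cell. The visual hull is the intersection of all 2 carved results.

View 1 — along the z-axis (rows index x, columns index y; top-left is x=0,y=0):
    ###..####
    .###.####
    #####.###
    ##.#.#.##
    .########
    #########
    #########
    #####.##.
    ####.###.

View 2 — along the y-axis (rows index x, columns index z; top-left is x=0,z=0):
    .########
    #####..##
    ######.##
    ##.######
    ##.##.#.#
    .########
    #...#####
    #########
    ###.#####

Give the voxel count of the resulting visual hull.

start: 9×9×9 = 729 voxels
after view 1 [z-axis, 68 of 81 cells solid] → remaining = 612
after view 2 [y-axis, 68 of 81 cells solid] → remaining = 510

510 voxels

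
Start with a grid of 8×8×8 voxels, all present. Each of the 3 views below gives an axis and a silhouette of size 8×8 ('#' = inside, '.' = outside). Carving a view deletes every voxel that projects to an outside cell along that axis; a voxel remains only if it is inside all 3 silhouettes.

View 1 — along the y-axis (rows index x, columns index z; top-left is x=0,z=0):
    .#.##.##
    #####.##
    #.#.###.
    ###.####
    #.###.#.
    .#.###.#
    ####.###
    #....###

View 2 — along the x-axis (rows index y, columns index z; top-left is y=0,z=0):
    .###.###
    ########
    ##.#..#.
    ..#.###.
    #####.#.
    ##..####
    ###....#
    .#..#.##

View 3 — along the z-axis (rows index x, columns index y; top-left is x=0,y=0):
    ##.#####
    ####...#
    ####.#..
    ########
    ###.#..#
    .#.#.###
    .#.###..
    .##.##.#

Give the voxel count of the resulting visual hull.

voxel count = 172

full grid |V| = 512
V1 y: intersect with XZ mask (45 set) -- 360 left
V2 x: intersect with YZ mask (42 set) -- 239 left
V3 z: intersect with XY mask (44 set) -- 172 left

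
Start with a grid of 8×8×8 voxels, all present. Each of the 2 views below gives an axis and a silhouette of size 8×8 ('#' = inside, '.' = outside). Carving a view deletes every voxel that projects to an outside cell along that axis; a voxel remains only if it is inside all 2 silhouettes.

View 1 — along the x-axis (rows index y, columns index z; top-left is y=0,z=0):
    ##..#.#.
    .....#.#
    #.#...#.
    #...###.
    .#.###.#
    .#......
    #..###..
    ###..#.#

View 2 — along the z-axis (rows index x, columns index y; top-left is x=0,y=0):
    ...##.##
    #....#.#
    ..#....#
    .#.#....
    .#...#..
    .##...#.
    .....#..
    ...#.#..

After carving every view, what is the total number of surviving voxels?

before carving: 512 voxels (8×8×8)
[1] x-view keeps 28 columns → grid now 224
[2] z-view keeps 19 columns → grid now 60

|visual hull| = 60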